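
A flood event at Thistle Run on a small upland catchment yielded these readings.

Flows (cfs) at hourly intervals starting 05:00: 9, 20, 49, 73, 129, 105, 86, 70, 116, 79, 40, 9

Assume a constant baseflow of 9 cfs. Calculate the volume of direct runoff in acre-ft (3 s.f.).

Direct-runoff ordinates (Q − Q_b): 0.0, 11.0, 40.0, 64.0, 120.0, 96.0, 77.0, 61.0, 107.0, 70.0, 31.0, 0.0 cfs.
ΣQ_DR = 677.0 cfs.
With Δt = 1 h = 3600 s, V = ΣQ_DR · Δt = 677.0 × 3600 = 2.44 × 10^6 ft³ = 56.0 acre-ft.

V ≈ 56.0 acre-ft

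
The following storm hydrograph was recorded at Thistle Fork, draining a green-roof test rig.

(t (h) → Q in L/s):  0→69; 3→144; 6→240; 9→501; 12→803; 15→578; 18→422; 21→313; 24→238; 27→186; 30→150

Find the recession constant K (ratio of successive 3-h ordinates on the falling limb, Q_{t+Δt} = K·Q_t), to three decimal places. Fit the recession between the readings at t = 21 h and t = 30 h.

K ≈ 0.783

Using the recession-limb readings at t = 21 h and t = 30 h: Q falls from 313 to 150 L/s over 3 intervals.
K = (Q₂/Q₁)^(1/3) = (150/313)^(1/3) = 0.783.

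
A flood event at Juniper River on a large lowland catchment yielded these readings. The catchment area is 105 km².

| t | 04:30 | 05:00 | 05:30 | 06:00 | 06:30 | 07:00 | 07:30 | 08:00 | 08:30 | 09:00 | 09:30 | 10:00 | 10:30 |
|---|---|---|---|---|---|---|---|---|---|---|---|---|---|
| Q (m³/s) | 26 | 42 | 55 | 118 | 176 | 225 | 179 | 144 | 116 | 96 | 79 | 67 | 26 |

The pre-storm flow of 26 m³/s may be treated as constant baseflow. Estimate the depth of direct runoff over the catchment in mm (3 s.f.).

d ≈ 17.3 mm

Direct runoff: 0.0, 16.0, 29.0, 92.0, 150.0, 199.0, 153.0, 118.0, 90.0, 70.0, 53.0, 41.0, 0.0 m³/s; ΣQ_DR = 1011 m³/s.
V = ΣQ_DR · Δt = 1011 × 1800 s = 1.820 × 10^6 m³.
Over A = 105 km², depth = V / A = 17.3 mm.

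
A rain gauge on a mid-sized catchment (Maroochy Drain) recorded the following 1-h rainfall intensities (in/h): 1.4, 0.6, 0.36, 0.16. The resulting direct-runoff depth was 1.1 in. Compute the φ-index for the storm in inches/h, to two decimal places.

Only the 2 blocks with intensity above φ contribute runoff: 1.4, 0.6 in/h.
Σ(I−φ)·Δt = d  ⇒  (1.4+0.6 − 2φ)·1 = 1.1
φ = (2.000 − 1.1/1) / 2 = 0.45 in/h.

φ ≈ 0.45 in/h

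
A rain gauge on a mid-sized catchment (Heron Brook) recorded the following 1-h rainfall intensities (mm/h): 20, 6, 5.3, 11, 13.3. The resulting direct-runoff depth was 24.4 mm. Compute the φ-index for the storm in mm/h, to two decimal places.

φ ≈ 6.63 mm/h

Only the 3 blocks with intensity above φ contribute runoff: 20, 11, 13.3 mm/h.
Σ(I−φ)·Δt = d  ⇒  (20+11+13.3 − 3φ)·1 = 24.4
φ = (44.30 − 24.4/1) / 3 = 6.63 mm/h.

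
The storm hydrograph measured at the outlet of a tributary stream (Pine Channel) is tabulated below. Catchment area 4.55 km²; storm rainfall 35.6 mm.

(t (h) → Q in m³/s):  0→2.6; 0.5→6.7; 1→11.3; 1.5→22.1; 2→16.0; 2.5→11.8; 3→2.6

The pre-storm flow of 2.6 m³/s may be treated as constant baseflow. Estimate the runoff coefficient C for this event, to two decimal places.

C ≈ 0.61

ΣQ_DR = 54.90 m³/s; V = ΣQ_DR·Δt = 98820 m³.
Runoff depth d = V / A = 21.72 mm.
C = d / P = 21.72 / 35.6 = 0.61.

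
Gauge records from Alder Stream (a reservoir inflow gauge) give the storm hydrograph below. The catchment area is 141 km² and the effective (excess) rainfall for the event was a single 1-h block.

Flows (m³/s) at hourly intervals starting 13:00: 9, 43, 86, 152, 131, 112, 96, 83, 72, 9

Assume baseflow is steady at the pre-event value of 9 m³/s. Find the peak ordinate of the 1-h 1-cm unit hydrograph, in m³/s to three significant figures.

Direct runoff: 0.0, 34.0, 77.0, 143.0, 122.0, 103.0, 87.0, 74.0, 63.0, 0.0 m³/s; ΣQ_DR = 703.0 m³/s, peak = 143.0 m³/s.
Runoff depth d = ΣQ_DR·Δt / A = 703.0 × 3600 / (141 km²) = 17.95 mm.
The 1-cm UH is the DRH scaled by (10 mm)/d, so U_p = 143.0 × 10/17.95 = 79.7 m³/s.

U_p ≈ 79.7 m³/s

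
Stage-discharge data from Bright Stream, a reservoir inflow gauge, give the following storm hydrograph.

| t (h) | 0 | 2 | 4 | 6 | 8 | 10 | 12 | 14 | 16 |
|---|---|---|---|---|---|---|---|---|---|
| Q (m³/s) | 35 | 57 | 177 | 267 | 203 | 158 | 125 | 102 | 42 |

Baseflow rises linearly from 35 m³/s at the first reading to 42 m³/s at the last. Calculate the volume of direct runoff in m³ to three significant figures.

V ≈ 5.90 × 10^6 m³

Direct-runoff ordinates (Q − Q_b): 0.00, 21.12, 140.25, 229.38, 164.50, 118.62, 84.75, 60.88, 0.00 m³/s.
ΣQ_DR = 819.5 m³/s.
With Δt = 2 h = 7200 s, V = ΣQ_DR · Δt = 819.5 × 7200 = 5.90 × 10^6 m³.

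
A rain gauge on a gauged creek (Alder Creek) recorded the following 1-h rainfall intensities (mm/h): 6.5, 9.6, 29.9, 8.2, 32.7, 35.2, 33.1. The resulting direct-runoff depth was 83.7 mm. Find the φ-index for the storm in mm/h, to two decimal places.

φ ≈ 11.80 mm/h

Only the 4 blocks with intensity above φ contribute runoff: 29.9, 32.7, 35.2, 33.1 mm/h.
Σ(I−φ)·Δt = d  ⇒  (29.9+32.7+35.2+33.1 − 4φ)·1 = 83.7
φ = (130.9 − 83.7/1) / 4 = 11.80 mm/h.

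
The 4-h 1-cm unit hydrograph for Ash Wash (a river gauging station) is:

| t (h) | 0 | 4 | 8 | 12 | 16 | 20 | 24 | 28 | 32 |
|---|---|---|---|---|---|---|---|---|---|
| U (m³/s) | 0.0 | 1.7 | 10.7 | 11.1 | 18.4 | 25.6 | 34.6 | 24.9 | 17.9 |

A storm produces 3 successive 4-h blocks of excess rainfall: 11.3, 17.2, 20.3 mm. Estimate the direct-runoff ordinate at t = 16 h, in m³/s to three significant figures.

By discrete convolution, Q_j = Σ (P_i / 10 mm) · U_{j−i}.
At t = 16 h (j=4): Q = (11.3/10)·18.4 + (17.2/10)·11.1 + (20.3/10)·10.7 = 61.6 m³/s.

Q ≈ 61.6 m³/s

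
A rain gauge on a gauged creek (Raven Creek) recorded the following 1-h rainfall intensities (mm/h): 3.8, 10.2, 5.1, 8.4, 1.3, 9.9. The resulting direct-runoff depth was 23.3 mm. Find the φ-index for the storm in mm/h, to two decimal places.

Only the 5 blocks with intensity above φ contribute runoff: 3.8, 10.2, 5.1, 8.4, 9.9 mm/h.
Σ(I−φ)·Δt = d  ⇒  (3.8+10.2+5.1+8.4+9.9 − 5φ)·1 = 23.3
φ = (37.40 − 23.3/1) / 5 = 2.82 mm/h.

φ ≈ 2.82 mm/h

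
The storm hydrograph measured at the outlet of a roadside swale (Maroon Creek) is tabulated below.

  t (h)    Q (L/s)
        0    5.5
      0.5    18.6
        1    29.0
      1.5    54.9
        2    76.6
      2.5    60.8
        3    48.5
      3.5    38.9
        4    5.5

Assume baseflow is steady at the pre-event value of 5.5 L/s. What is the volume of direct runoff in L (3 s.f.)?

Direct-runoff ordinates (Q − Q_b): 0.0, 13.1, 23.5, 49.4, 71.1, 55.3, 43.0, 33.4, 0.0 L/s.
ΣQ_DR = 288.8 L/s.
With Δt = 0.5 h = 1800 s, V = ΣQ_DR · Δt = 288.8 × 1800 = 5.20 × 10^5 L.

V ≈ 5.20 × 10^5 L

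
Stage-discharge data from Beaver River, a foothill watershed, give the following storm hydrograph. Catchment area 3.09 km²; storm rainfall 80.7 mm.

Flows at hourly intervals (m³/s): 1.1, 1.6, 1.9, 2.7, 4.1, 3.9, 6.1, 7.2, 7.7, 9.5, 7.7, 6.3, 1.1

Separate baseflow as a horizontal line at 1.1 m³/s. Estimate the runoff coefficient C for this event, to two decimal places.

ΣQ_DR = 46.60 m³/s; V = ΣQ_DR·Δt = 1.678 × 10^5 m³.
Runoff depth d = V / A = 54.29 mm.
C = d / P = 54.29 / 80.7 = 0.67.

C ≈ 0.67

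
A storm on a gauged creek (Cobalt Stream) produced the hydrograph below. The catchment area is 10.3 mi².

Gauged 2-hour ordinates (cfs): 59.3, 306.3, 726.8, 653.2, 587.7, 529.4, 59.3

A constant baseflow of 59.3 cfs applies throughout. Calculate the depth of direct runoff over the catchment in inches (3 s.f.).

d ≈ 0.754 in

Direct runoff: 0.0, 247.0, 667.5, 593.9, 528.4, 470.1, 0.0 cfs; ΣQ_DR = 2507 cfs.
V = ΣQ_DR · Δt = 2507 × 7200 s = 1.805 × 10^7 ft³.
Over A = 10.3 mi², depth = V / A = 0.754 in.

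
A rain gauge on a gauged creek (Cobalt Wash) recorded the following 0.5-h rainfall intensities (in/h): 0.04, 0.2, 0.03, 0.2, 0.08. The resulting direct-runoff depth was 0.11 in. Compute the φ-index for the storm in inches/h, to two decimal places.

Only the 2 blocks with intensity above φ contribute runoff: 0.2, 0.2 in/h.
Σ(I−φ)·Δt = d  ⇒  (0.2+0.2 − 2φ)·0.5 = 0.11
φ = (0.4000 − 0.11/0.5) / 2 = 0.09 in/h.

φ ≈ 0.09 in/h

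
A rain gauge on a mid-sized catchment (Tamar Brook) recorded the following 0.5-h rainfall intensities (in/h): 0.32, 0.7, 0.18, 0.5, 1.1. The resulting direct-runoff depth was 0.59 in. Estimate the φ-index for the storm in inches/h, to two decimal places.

φ ≈ 0.37 in/h

Only the 3 blocks with intensity above φ contribute runoff: 0.7, 0.5, 1.1 in/h.
Σ(I−φ)·Δt = d  ⇒  (0.7+0.5+1.1 − 3φ)·0.5 = 0.59
φ = (2.300 − 0.59/0.5) / 3 = 0.37 in/h.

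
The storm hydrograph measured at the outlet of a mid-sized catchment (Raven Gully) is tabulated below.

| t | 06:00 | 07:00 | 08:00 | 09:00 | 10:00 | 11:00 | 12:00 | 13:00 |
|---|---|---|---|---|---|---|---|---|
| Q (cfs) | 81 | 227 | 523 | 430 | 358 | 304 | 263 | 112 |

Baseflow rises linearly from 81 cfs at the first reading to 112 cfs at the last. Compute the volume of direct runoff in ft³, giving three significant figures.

Direct-runoff ordinates (Q − Q_b): 0.00, 141.57, 433.14, 335.71, 259.29, 200.86, 155.43, 0.00 cfs.
ΣQ_DR = 1526 cfs.
With Δt = 1 h = 3600 s, V = ΣQ_DR · Δt = 1526 × 3600 = 5.49 × 10^6 ft³.

V ≈ 5.49 × 10^6 ft³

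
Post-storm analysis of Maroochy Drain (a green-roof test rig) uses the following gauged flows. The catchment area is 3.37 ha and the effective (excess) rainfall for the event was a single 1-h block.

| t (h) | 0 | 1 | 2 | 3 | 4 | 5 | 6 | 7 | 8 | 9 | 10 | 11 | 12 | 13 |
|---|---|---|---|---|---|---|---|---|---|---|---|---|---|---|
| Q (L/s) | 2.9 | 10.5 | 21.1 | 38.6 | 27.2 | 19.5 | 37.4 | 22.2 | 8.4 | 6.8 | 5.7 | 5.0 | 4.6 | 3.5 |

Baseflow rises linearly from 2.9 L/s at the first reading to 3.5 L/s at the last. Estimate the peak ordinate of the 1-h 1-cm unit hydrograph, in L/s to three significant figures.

Direct runoff: 0.00, 7.55, 18.11, 35.56, 24.12, 16.37, 34.22, 18.98, 5.13, 3.48, 2.34, 1.59, 1.15, 0.00 L/s; ΣQ_DR = 168.6 L/s, peak = 35.56 L/s.
Runoff depth d = ΣQ_DR·Δt / A = 168.6 × 3600 / (3.37 ha) = 18.01 mm.
The 1-cm UH is the DRH scaled by (10 mm)/d, so U_p = 35.56 × 10/18.01 = 19.7 L/s.

U_p ≈ 19.7 L/s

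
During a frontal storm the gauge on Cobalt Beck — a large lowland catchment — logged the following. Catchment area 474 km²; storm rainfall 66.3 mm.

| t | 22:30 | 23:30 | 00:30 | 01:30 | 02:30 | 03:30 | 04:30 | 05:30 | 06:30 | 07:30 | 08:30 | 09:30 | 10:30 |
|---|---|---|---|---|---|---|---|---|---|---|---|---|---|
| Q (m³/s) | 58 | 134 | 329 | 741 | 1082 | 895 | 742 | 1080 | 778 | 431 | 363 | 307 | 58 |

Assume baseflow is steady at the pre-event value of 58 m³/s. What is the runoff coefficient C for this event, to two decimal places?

C ≈ 0.72

ΣQ_DR = 6244 m³/s; V = ΣQ_DR·Δt = 2.248 × 10^7 m³.
Runoff depth d = V / A = 47.42 mm.
C = d / P = 47.42 / 66.3 = 0.72.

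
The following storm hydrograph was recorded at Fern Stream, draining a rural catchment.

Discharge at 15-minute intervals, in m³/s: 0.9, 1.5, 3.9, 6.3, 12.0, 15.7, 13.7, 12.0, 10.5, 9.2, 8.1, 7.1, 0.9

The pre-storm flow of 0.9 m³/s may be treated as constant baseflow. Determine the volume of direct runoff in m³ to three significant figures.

Direct-runoff ordinates (Q − Q_b): 0.0, 0.6, 3.0, 5.4, 11.1, 14.8, 12.8, 11.1, 9.6, 8.3, 7.2, 6.2, 0.0 m³/s.
ΣQ_DR = 90.10 m³/s.
With Δt = 0.25 h = 900 s, V = ΣQ_DR · Δt = 90.10 × 900 = 81100 m³.

V ≈ 81100 m³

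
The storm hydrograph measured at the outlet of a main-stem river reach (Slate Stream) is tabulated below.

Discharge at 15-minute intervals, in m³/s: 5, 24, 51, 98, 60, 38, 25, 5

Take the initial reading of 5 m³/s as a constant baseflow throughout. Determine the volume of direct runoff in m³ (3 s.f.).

V ≈ 2.39 × 10^5 m³

Direct-runoff ordinates (Q − Q_b): 0.0, 19.0, 46.0, 93.0, 55.0, 33.0, 20.0, 0.0 m³/s.
ΣQ_DR = 266.0 m³/s.
With Δt = 0.25 h = 900 s, V = ΣQ_DR · Δt = 266.0 × 900 = 2.39 × 10^5 m³.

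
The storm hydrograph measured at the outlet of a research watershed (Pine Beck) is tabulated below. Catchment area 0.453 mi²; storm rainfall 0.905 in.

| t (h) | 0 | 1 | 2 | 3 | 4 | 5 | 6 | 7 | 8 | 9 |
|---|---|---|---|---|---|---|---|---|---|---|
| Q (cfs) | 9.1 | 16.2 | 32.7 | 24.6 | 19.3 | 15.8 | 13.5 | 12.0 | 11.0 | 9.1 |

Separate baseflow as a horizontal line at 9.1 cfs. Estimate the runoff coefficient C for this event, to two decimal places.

C ≈ 0.27

ΣQ_DR = 72.30 cfs; V = ΣQ_DR·Δt = 2.603 × 10^5 ft³.
Runoff depth d = V / A = 0.2473 in.
C = d / P = 0.2473 / 0.905 = 0.27.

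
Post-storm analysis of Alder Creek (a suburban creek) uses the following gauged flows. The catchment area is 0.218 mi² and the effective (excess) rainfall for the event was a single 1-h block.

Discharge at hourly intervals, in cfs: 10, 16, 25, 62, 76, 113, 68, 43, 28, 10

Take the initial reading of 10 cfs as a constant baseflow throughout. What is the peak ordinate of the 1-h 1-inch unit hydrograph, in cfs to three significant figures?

Direct runoff: 0.0, 6.0, 15.0, 52.0, 66.0, 103.0, 58.0, 33.0, 18.0, 0.0 cfs; ΣQ_DR = 351.0 cfs, peak = 103.0 cfs.
Runoff depth d = ΣQ_DR·Δt / A = 351.0 × 3600 / (0.218 mi²) = 2.495 in.
The 1-inch UH is the DRH scaled by (1 in)/d, so U_p = 103.0 × 1/2.495 = 41.3 cfs.

U_p ≈ 41.3 cfs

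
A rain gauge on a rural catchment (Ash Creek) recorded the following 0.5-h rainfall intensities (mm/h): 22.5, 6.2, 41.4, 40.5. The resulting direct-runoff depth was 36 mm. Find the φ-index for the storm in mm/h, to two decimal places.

Only the 3 blocks with intensity above φ contribute runoff: 22.5, 41.4, 40.5 mm/h.
Σ(I−φ)·Δt = d  ⇒  (22.5+41.4+40.5 − 3φ)·0.5 = 36
φ = (104.4 − 36/0.5) / 3 = 10.80 mm/h.

φ ≈ 10.80 mm/h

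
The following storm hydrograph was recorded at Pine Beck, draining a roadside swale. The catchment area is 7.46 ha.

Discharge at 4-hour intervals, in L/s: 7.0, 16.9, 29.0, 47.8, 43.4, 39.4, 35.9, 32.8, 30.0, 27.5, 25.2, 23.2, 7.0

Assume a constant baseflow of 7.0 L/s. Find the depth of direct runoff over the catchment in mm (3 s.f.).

d ≈ 52.9 mm

Direct runoff: 0.0, 9.9, 22.0, 40.8, 36.4, 32.4, 28.9, 25.8, 23.0, 20.5, 18.2, 16.2, 0.0 L/s; ΣQ_DR = 274.1 L/s.
V = ΣQ_DR · Δt = 274.1 × 14400 s = 3.947 × 10^6 L.
Over A = 7.46 ha, depth = V / A = 52.9 mm.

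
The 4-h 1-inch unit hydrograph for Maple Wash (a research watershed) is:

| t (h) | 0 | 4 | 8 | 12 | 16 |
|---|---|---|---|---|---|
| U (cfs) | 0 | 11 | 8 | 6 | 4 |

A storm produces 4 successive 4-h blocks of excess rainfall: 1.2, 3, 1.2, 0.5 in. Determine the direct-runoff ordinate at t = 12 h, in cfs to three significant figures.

Q ≈ 44.4 cfs

By discrete convolution, Q_j = Σ (P_i / 1 in) · U_{j−i}.
At t = 12 h (j=3): Q = (1.2/1)·6 + (3/1)·8 + (1.2/1)·11 + (0.5/1)·0 = 44.4 cfs.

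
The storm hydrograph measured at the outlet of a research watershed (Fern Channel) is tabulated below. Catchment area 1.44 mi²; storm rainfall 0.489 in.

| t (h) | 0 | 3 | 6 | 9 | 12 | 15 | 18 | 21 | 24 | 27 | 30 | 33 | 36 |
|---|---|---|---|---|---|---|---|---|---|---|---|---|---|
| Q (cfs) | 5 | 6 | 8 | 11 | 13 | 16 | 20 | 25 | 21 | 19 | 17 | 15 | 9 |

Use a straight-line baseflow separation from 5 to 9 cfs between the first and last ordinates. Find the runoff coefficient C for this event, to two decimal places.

ΣQ_DR = 94.00 cfs; V = ΣQ_DR·Δt = 1.015 × 10^6 ft³.
Runoff depth d = V / A = 0.3035 in.
C = d / P = 0.3035 / 0.489 = 0.62.

C ≈ 0.62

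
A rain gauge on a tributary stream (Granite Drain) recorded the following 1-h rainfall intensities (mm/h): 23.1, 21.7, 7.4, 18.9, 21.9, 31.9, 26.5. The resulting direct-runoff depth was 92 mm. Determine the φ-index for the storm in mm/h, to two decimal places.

φ ≈ 8.67 mm/h

Only the 6 blocks with intensity above φ contribute runoff: 23.1, 21.7, 18.9, 21.9, 31.9, 26.5 mm/h.
Σ(I−φ)·Δt = d  ⇒  (23.1+21.7+18.9+21.9+31.9+26.5 − 6φ)·1 = 92
φ = (144.0 − 92/1) / 6 = 8.67 mm/h.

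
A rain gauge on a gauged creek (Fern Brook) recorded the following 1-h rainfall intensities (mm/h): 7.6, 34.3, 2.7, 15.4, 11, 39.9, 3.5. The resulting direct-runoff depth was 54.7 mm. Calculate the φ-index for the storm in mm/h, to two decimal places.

Only the 3 blocks with intensity above φ contribute runoff: 34.3, 15.4, 39.9 mm/h.
Σ(I−φ)·Δt = d  ⇒  (34.3+15.4+39.9 − 3φ)·1 = 54.7
φ = (89.60 − 54.7/1) / 3 = 11.63 mm/h.

φ ≈ 11.63 mm/h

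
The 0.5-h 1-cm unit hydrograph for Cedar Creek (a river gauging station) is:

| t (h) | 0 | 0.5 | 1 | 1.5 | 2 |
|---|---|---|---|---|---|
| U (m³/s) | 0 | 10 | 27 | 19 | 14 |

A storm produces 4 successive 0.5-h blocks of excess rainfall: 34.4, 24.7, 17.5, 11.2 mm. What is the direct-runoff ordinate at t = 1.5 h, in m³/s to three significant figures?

By discrete convolution, Q_j = Σ (P_i / 10 mm) · U_{j−i}.
At t = 1.5 h (j=3): Q = (34.4/10)·19 + (24.7/10)·27 + (17.5/10)·10 + (11.2/10)·0 = 150 m³/s.

Q ≈ 150 m³/s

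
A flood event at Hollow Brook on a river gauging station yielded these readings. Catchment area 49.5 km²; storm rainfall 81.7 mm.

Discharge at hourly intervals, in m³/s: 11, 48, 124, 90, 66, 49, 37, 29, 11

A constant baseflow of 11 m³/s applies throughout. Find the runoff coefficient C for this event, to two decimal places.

C ≈ 0.33

ΣQ_DR = 366.0 m³/s; V = ΣQ_DR·Δt = 1.318 × 10^6 m³.
Runoff depth d = V / A = 26.62 mm.
C = d / P = 26.62 / 81.7 = 0.33.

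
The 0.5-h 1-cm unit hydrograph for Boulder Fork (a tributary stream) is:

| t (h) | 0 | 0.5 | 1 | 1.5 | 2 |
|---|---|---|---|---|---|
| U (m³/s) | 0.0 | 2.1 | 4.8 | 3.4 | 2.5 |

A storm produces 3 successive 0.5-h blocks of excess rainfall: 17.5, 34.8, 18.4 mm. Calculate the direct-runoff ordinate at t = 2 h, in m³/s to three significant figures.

Q ≈ 25.0 m³/s

By discrete convolution, Q_j = Σ (P_i / 10 mm) · U_{j−i}.
At t = 2 h (j=4): Q = (17.5/10)·2.5 + (34.8/10)·3.4 + (18.4/10)·4.8 = 25.0 m³/s.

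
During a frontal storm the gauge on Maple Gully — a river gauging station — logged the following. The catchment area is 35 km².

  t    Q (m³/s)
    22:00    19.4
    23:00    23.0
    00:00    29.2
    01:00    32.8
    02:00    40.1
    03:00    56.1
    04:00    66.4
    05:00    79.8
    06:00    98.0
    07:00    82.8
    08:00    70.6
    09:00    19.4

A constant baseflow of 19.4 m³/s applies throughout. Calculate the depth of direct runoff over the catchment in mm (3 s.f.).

Direct runoff: 0.0, 3.6, 9.8, 13.4, 20.7, 36.7, 47.0, 60.4, 78.6, 63.4, 51.2, 0.0 m³/s; ΣQ_DR = 384.8 m³/s.
V = ΣQ_DR · Δt = 384.8 × 3600 s = 1.385 × 10^6 m³.
Over A = 35 km², depth = V / A = 39.6 mm.

d ≈ 39.6 mm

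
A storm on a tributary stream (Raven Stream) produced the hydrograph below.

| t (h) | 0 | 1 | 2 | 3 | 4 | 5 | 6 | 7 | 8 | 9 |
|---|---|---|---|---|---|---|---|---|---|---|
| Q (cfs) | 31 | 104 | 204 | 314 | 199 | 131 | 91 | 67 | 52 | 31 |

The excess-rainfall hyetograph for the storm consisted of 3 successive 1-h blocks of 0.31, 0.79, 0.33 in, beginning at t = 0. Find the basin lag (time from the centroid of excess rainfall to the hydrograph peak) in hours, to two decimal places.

Centroid of excess rainfall: t_c = Σ P_i·t̄_i / ΣP_i = 1.5140 h (block centres at 0.5, 1.5, 2.5 h).
Hydrograph peak occurs at t = 3 h, so basin lag t_L = 3 − 1.5140 = 1.49 h.

t_L ≈ 1.49 h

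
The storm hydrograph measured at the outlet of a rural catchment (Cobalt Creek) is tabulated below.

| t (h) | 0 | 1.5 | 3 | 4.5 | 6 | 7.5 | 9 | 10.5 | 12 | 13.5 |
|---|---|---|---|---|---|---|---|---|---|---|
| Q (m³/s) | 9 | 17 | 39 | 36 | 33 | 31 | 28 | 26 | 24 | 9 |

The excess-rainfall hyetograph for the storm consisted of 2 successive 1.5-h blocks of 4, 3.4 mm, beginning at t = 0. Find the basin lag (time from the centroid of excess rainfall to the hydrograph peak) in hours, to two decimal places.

Centroid of excess rainfall: t_c = Σ P_i·t̄_i / ΣP_i = 1.4392 h (block centres at 0.75, 2.25 h).
Hydrograph peak occurs at t = 3 h, so basin lag t_L = 3 − 1.4392 = 1.56 h.

t_L ≈ 1.56 h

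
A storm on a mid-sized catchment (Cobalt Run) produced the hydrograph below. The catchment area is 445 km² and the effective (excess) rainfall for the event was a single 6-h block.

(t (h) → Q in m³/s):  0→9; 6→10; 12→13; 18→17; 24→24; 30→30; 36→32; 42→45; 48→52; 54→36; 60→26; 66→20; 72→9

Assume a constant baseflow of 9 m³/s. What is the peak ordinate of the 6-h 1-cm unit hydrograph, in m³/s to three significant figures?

U_p ≈ 43.0 m³/s

Direct runoff: 0.0, 1.0, 4.0, 8.0, 15.0, 21.0, 23.0, 36.0, 43.0, 27.0, 17.0, 11.0, 0.0 m³/s; ΣQ_DR = 206.0 m³/s, peak = 43.0 m³/s.
Runoff depth d = ΣQ_DR·Δt / A = 206.0 × 21600 / (445 km²) = 9.999 mm.
The 1-cm UH is the DRH scaled by (10 mm)/d, so U_p = 43.0 × 10/9.999 = 43.0 m³/s.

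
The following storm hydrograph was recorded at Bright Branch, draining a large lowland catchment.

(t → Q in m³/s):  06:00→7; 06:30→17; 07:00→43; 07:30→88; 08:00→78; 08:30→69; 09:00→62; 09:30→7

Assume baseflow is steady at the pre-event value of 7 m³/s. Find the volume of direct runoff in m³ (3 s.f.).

Direct-runoff ordinates (Q − Q_b): 0.0, 10.0, 36.0, 81.0, 71.0, 62.0, 55.0, 0.0 m³/s.
ΣQ_DR = 315.0 m³/s.
With Δt = 0.5 h = 1800 s, V = ΣQ_DR · Δt = 315.0 × 1800 = 5.67 × 10^5 m³.

V ≈ 5.67 × 10^5 m³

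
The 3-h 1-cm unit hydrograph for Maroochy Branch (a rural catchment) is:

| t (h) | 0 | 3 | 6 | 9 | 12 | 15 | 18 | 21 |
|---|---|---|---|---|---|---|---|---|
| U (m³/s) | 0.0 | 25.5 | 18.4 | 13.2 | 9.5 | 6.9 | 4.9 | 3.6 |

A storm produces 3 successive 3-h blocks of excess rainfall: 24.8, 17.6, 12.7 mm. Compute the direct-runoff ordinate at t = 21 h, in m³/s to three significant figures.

Q ≈ 26.3 m³/s

By discrete convolution, Q_j = Σ (P_i / 10 mm) · U_{j−i}.
At t = 21 h (j=7): Q = (24.8/10)·3.6 + (17.6/10)·4.9 + (12.7/10)·6.9 = 26.3 m³/s.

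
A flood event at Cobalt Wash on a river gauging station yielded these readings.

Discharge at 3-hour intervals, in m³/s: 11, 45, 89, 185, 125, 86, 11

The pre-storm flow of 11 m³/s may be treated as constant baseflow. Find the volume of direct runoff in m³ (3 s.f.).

Direct-runoff ordinates (Q − Q_b): 0.0, 34.0, 78.0, 174.0, 114.0, 75.0, 0.0 m³/s.
ΣQ_DR = 475.0 m³/s.
With Δt = 3 h = 10800 s, V = ΣQ_DR · Δt = 475.0 × 10800 = 5.13 × 10^6 m³.

V ≈ 5.13 × 10^6 m³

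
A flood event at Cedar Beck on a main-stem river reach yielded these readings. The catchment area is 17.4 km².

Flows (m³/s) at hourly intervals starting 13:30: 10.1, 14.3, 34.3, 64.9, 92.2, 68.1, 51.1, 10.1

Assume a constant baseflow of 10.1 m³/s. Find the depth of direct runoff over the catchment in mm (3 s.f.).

Direct runoff: 0.0, 4.2, 24.2, 54.8, 82.1, 58.0, 41.0, 0.0 m³/s; ΣQ_DR = 264.3 m³/s.
V = ΣQ_DR · Δt = 264.3 × 3600 s = 9.515 × 10^5 m³.
Over A = 17.4 km², depth = V / A = 54.7 mm.

d ≈ 54.7 mm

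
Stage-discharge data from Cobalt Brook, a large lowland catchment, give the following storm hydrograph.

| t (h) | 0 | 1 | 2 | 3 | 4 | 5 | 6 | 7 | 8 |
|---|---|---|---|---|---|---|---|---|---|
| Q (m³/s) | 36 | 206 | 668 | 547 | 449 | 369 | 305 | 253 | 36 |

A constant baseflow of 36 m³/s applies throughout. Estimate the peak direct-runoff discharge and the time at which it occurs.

Subtracting baseflow gives direct-runoff ordinates: 0.0, 170.0, 632.0, 511.0, 413.0, 333.0, 269.0, 217.0, 0.0 m³/s.
The maximum is 632.0 m³/s, occurring at the reading for t = 2 h.

Q_p = 632.0 m³/s at t = 2 h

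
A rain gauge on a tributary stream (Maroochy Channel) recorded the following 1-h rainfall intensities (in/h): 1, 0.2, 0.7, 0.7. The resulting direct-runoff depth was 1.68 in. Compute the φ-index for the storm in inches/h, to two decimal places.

Only the 3 blocks with intensity above φ contribute runoff: 1, 0.7, 0.7 in/h.
Σ(I−φ)·Δt = d  ⇒  (1+0.7+0.7 − 3φ)·1 = 1.68
φ = (2.400 − 1.68/1) / 3 = 0.24 in/h.

φ ≈ 0.24 in/h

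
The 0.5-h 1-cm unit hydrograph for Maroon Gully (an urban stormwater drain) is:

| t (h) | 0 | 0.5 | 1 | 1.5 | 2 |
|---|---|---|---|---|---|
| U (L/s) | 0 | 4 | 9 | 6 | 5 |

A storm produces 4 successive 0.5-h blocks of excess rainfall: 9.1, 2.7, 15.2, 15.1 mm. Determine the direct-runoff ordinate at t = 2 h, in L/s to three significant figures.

Q ≈ 25.9 L/s

By discrete convolution, Q_j = Σ (P_i / 10 mm) · U_{j−i}.
At t = 2 h (j=4): Q = (9.1/10)·5 + (2.7/10)·6 + (15.2/10)·9 + (15.1/10)·4 = 25.9 L/s.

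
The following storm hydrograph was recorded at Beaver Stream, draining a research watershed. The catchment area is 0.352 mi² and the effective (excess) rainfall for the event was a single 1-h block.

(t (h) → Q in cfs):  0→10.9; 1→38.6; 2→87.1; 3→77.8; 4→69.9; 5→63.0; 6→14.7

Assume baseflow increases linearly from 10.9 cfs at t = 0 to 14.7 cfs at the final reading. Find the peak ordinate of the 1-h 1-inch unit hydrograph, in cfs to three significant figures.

Direct runoff: 0.00, 27.07, 74.93, 65.00, 56.47, 48.93, 0.00 cfs; ΣQ_DR = 272.4 cfs, peak = 74.93 cfs.
Runoff depth d = ΣQ_DR·Δt / A = 272.4 × 3600 / (0.352 mi²) = 1.199 in.
The 1-inch UH is the DRH scaled by (1 in)/d, so U_p = 74.93 × 1/1.199 = 62.5 cfs.

U_p ≈ 62.5 cfs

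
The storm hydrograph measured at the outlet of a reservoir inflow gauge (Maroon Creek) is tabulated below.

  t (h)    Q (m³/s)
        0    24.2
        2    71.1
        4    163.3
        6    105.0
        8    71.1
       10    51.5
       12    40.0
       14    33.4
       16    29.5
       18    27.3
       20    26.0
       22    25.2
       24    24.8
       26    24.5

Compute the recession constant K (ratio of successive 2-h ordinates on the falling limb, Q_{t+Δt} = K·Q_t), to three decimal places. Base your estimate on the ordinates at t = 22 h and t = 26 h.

K ≈ 0.986

Using the recession-limb readings at t = 22 h and t = 26 h: Q falls from 25.2 to 24.5 m³/s over 2 intervals.
K = (Q₂/Q₁)^(1/2) = (24.5/25.2)^(1/2) = 0.986.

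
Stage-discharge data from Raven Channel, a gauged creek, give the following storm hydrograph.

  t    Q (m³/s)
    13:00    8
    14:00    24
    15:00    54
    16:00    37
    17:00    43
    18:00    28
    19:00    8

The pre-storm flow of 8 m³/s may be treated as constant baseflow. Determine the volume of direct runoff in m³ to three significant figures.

V ≈ 5.26 × 10^5 m³

Direct-runoff ordinates (Q − Q_b): 0.0, 16.0, 46.0, 29.0, 35.0, 20.0, 0.0 m³/s.
ΣQ_DR = 146.0 m³/s.
With Δt = 1 h = 3600 s, V = ΣQ_DR · Δt = 146.0 × 3600 = 5.26 × 10^5 m³.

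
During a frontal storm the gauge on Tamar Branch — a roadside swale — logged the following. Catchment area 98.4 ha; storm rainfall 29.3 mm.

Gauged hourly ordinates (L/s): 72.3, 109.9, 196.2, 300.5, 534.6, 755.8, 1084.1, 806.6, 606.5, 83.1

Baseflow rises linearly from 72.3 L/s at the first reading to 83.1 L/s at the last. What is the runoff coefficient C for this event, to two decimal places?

ΣQ_DR = 3773 L/s; V = ΣQ_DR·Δt = 1.358 × 10^7 L.
Runoff depth d = V / A = 13.80 mm.
C = d / P = 13.80 / 29.3 = 0.47.

C ≈ 0.47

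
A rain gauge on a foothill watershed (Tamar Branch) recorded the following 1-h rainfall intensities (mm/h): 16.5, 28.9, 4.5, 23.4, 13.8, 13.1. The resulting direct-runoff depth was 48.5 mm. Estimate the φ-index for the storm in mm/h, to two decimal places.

Only the 5 blocks with intensity above φ contribute runoff: 16.5, 28.9, 23.4, 13.8, 13.1 mm/h.
Σ(I−φ)·Δt = d  ⇒  (16.5+28.9+23.4+13.8+13.1 − 5φ)·1 = 48.5
φ = (95.70 − 48.5/1) / 5 = 9.44 mm/h.

φ ≈ 9.44 mm/h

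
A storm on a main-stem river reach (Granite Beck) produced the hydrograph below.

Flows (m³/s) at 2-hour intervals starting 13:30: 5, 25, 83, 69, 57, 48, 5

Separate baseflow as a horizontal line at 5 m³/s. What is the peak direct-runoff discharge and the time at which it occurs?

Q_p = 78.0 m³/s at t = 17:30

Subtracting baseflow gives direct-runoff ordinates: 0.0, 20.0, 78.0, 64.0, 52.0, 43.0, 0.0 m³/s.
The maximum is 78.0 m³/s, occurring at the reading for t = 17:30.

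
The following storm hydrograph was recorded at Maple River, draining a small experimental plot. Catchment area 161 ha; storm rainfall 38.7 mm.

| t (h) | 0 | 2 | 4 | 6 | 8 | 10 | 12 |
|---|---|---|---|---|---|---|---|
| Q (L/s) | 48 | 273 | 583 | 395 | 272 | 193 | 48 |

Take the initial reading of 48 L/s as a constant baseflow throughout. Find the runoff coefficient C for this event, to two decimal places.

C ≈ 0.17

ΣQ_DR = 1476 L/s; V = ΣQ_DR·Δt = 1.063 × 10^7 L.
Runoff depth d = V / A = 6.601 mm.
C = d / P = 6.601 / 38.7 = 0.17.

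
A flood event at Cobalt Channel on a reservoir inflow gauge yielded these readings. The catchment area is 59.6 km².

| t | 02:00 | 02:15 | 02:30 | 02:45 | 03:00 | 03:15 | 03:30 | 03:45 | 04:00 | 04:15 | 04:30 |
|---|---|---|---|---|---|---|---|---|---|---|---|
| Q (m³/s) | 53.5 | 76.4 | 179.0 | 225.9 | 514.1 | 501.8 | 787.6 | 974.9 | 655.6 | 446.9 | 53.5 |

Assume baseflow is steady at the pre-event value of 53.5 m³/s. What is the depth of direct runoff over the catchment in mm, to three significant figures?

Direct runoff: 0.0, 22.9, 125.5, 172.4, 460.6, 448.3, 734.1, 921.4, 602.1, 393.4, 0.0 m³/s; ΣQ_DR = 3881 m³/s.
V = ΣQ_DR · Δt = 3881 × 900 s = 3.493 × 10^6 m³.
Over A = 59.6 km², depth = V / A = 58.6 mm.

d ≈ 58.6 mm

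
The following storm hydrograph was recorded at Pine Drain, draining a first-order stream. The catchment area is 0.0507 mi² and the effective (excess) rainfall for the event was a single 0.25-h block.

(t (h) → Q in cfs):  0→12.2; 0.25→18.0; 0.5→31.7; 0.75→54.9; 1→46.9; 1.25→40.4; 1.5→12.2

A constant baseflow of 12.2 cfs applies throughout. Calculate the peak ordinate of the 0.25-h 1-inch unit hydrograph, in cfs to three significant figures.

U_p ≈ 42.7 cfs

Direct runoff: 0.0, 5.8, 19.5, 42.7, 34.7, 28.2, 0.0 cfs; ΣQ_DR = 130.9 cfs, peak = 42.7 cfs.
Runoff depth d = ΣQ_DR·Δt / A = 130.9 × 900 / (0.0507 mi²) = 1.000 in.
The 1-inch UH is the DRH scaled by (1 in)/d, so U_p = 42.7 × 1/1.000 = 42.7 cfs.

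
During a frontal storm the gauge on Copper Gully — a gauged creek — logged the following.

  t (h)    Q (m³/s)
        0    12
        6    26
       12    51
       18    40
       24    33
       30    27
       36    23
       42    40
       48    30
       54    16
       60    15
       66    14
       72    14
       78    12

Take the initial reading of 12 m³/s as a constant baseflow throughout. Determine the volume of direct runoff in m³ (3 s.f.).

Direct-runoff ordinates (Q − Q_b): 0.0, 14.0, 39.0, 28.0, 21.0, 15.0, 11.0, 28.0, 18.0, 4.0, 3.0, 2.0, 2.0, 0.0 m³/s.
ΣQ_DR = 185.0 m³/s.
With Δt = 6 h = 21600 s, V = ΣQ_DR · Δt = 185.0 × 21600 = 4.00 × 10^6 m³.

V ≈ 4.00 × 10^6 m³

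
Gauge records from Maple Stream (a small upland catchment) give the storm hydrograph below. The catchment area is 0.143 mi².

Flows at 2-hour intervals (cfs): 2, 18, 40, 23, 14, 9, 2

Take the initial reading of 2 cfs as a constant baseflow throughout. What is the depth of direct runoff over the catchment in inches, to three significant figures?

d ≈ 2.04 in

Direct runoff: 0.0, 16.0, 38.0, 21.0, 12.0, 7.0, 0.0 cfs; ΣQ_DR = 94.00 cfs.
V = ΣQ_DR · Δt = 94.00 × 7200 s = 6.768 × 10^5 ft³.
Over A = 0.143 mi², depth = V / A = 2.04 in.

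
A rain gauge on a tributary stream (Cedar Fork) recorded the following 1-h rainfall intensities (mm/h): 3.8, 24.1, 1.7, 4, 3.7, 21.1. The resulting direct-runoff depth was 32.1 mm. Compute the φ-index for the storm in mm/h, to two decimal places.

φ ≈ 6.55 mm/h

Only the 2 blocks with intensity above φ contribute runoff: 24.1, 21.1 mm/h.
Σ(I−φ)·Δt = d  ⇒  (24.1+21.1 − 2φ)·1 = 32.1
φ = (45.20 − 32.1/1) / 2 = 6.55 mm/h.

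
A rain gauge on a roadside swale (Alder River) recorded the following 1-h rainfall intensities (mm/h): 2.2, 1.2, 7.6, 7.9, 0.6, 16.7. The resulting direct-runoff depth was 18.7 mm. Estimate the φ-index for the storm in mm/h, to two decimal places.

Only the 3 blocks with intensity above φ contribute runoff: 7.6, 7.9, 16.7 mm/h.
Σ(I−φ)·Δt = d  ⇒  (7.6+7.9+16.7 − 3φ)·1 = 18.7
φ = (32.20 − 18.7/1) / 3 = 4.50 mm/h.

φ ≈ 4.50 mm/h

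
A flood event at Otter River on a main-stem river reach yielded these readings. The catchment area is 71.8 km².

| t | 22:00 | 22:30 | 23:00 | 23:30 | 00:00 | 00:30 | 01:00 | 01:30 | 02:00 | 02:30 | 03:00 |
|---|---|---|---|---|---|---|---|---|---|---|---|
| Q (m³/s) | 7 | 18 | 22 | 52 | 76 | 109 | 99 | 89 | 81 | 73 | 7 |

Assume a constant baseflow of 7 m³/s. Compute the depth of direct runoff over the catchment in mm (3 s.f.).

Direct runoff: 0.0, 11.0, 15.0, 45.0, 69.0, 102.0, 92.0, 82.0, 74.0, 66.0, 0.0 m³/s; ΣQ_DR = 556.0 m³/s.
V = ΣQ_DR · Δt = 556.0 × 1800 s = 1.001 × 10^6 m³.
Over A = 71.8 km², depth = V / A = 13.9 mm.

d ≈ 13.9 mm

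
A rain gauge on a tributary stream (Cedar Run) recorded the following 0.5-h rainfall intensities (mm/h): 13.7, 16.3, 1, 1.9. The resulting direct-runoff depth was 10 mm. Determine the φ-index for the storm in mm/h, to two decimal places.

Only the 2 blocks with intensity above φ contribute runoff: 13.7, 16.3 mm/h.
Σ(I−φ)·Δt = d  ⇒  (13.7+16.3 − 2φ)·0.5 = 10
φ = (30.00 − 10/0.5) / 2 = 5.00 mm/h.

φ ≈ 5.00 mm/h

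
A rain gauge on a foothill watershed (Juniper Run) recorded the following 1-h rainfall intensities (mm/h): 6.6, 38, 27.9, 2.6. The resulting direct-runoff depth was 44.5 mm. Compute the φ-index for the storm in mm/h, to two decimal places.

φ ≈ 10.70 mm/h

Only the 2 blocks with intensity above φ contribute runoff: 38, 27.9 mm/h.
Σ(I−φ)·Δt = d  ⇒  (38+27.9 − 2φ)·1 = 44.5
φ = (65.90 − 44.5/1) / 2 = 10.70 mm/h.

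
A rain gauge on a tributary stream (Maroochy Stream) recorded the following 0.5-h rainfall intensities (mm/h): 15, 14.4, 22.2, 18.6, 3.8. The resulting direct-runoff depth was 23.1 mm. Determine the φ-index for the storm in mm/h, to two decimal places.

φ ≈ 6.00 mm/h

Only the 4 blocks with intensity above φ contribute runoff: 15, 14.4, 22.2, 18.6 mm/h.
Σ(I−φ)·Δt = d  ⇒  (15+14.4+22.2+18.6 − 4φ)·0.5 = 23.1
φ = (70.20 − 23.1/0.5) / 4 = 6.00 mm/h.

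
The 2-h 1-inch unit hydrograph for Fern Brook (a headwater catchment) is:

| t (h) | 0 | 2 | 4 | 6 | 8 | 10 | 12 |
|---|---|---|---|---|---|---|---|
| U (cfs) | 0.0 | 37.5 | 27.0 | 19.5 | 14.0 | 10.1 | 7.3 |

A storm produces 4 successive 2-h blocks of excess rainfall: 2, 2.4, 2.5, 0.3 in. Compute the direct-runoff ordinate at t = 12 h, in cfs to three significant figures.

By discrete convolution, Q_j = Σ (P_i / 1 in) · U_{j−i}.
At t = 12 h (j=6): Q = (2/1)·7.3 + (2.4/1)·10.1 + (2.5/1)·14.0 + (0.3/1)·19.5 = 79.7 cfs.

Q ≈ 79.7 cfs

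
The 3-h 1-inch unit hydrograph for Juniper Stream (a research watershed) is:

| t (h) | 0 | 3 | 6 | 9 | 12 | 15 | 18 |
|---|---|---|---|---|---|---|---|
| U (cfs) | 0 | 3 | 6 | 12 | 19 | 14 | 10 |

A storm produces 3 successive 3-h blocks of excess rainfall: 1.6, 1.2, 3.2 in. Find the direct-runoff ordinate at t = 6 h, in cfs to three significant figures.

Q ≈ 13.2 cfs

By discrete convolution, Q_j = Σ (P_i / 1 in) · U_{j−i}.
At t = 6 h (j=2): Q = (1.6/1)·6 + (1.2/1)·3 + (3.2/1)·0 = 13.2 cfs.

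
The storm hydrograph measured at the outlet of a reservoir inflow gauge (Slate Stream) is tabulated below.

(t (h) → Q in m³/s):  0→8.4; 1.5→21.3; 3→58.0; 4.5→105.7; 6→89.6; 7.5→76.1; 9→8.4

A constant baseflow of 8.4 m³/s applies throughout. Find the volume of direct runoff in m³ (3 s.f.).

Direct-runoff ordinates (Q − Q_b): 0.0, 12.9, 49.6, 97.3, 81.2, 67.7, 0.0 m³/s.
ΣQ_DR = 308.7 m³/s.
With Δt = 1.5 h = 5400 s, V = ΣQ_DR · Δt = 308.7 × 5400 = 1.67 × 10^6 m³.

V ≈ 1.67 × 10^6 m³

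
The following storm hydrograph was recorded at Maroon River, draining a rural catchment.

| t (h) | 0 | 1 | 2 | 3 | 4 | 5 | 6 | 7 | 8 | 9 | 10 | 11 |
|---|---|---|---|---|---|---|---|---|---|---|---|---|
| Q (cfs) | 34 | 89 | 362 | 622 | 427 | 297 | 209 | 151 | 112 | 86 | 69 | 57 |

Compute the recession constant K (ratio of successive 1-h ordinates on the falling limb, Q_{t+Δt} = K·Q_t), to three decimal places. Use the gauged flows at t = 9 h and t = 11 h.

K ≈ 0.814

Using the recession-limb readings at t = 9 h and t = 11 h: Q falls from 86 to 57 cfs over 2 intervals.
K = (Q₂/Q₁)^(1/2) = (57/86)^(1/2) = 0.814.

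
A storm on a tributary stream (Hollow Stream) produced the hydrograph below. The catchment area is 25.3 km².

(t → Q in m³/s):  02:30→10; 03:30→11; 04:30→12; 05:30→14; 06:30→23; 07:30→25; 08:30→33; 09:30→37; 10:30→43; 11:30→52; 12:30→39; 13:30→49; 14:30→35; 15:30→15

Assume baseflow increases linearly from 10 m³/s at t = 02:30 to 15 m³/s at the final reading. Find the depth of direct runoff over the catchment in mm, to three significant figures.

Direct runoff: 0.00, 0.62, 1.23, 2.85, 11.46, 13.08, 20.69, 24.31, 29.92, 38.54, 25.15, 34.77, 20.38, 0.00 m³/s; ΣQ_DR = 223.0 m³/s.
V = ΣQ_DR · Δt = 223.0 × 3600 s = 8.028 × 10^5 m³.
Over A = 25.3 km², depth = V / A = 31.7 mm.

d ≈ 31.7 mm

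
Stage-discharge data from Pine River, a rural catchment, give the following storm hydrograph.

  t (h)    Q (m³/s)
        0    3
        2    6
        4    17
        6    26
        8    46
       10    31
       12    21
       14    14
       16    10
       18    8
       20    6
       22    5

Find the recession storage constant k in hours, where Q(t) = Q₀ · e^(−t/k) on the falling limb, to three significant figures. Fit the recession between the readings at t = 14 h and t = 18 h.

On the falling limb, Q drops from 14 to 8 m³/s between t = 14 h and t = 18 h (Δt = 4 h).
k = −Δt / ln(Q₂/Q₁) = −4 / ln(8/14) = 7.15 h.

k ≈ 7.15 h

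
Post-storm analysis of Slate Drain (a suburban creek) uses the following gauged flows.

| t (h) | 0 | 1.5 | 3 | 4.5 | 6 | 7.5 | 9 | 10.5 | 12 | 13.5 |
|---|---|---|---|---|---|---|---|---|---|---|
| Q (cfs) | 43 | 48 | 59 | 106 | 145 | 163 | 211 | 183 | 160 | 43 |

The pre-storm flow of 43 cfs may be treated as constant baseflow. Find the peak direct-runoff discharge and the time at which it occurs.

Q_p = 168.0 cfs at t = 9 h

Subtracting baseflow gives direct-runoff ordinates: 0.0, 5.0, 16.0, 63.0, 102.0, 120.0, 168.0, 140.0, 117.0, 0.0 cfs.
The maximum is 168.0 cfs, occurring at the reading for t = 9 h.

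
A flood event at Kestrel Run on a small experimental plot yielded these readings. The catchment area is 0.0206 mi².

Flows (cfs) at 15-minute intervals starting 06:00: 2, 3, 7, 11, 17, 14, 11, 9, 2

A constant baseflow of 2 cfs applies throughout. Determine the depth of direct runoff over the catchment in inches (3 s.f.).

d ≈ 1.09 in

Direct runoff: 0.0, 1.0, 5.0, 9.0, 15.0, 12.0, 9.0, 7.0, 0.0 cfs; ΣQ_DR = 58.00 cfs.
V = ΣQ_DR · Δt = 58.00 × 900 s = 52200 ft³.
Over A = 0.0206 mi², depth = V / A = 1.09 in.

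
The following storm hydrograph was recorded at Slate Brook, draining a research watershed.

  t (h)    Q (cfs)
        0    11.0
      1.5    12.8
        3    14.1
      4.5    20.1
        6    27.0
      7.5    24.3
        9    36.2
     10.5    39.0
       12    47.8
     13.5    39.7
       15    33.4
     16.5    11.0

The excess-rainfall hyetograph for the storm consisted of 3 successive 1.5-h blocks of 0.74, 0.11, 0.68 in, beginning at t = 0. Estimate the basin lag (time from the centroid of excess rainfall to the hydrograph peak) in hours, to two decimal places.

Centroid of excess rainfall: t_c = Σ P_i·t̄_i / ΣP_i = 2.1912 h (block centres at 0.75, 2.25, 3.75 h).
Hydrograph peak occurs at t = 12 h, so basin lag t_L = 12 − 2.1912 = 9.81 h.

t_L ≈ 9.81 h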